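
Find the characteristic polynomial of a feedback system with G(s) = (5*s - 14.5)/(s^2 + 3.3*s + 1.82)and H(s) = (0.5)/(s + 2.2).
Characteristic poly = G_den * H_den + G_num * H_num = (s^3 + 5.5*s^2 + 9.08*s + 4.004) + (2.5*s - 7.25) = s^3 + 5.5*s^2 + 11.58*s - 3.246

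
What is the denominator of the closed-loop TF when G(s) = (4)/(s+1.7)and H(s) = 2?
Characteristic poly = G_den * H_den + G_num * H_num = (s + 1.7) + (8) = s + 9.7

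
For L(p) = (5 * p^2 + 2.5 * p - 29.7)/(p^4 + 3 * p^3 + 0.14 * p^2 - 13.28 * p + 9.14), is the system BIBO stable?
Denominator: p^4 + 3*p^3 + 0.14*p^2 - 13.28*p + 9.14 = (p - 1)(p - 1)(p^2 + 5*p + 9.14). Poles: -2.5 + 1.7j, -2.5 - 1.7j, 1, 1. All Re(p)<0: No (unstable)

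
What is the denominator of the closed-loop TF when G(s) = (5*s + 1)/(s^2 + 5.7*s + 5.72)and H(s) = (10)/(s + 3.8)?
Characteristic poly = G_den * H_den + G_num * H_num = (s^3 + 9.5*s^2 + 27.38*s + 21.736) + (50*s + 10) = s^3 + 9.5*s^2 + 77.38*s + 31.736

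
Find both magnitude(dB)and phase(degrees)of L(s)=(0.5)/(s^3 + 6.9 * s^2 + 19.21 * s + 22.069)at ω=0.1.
Substitute s = j*0.1: L(j0.1) = 0.0225555 - 0.00196848j.
|L| = 20*log₁₀(sqrt(Re²+Im²)) = -32.90 dB.
∠L = atan2(Im, Re) = -4.99°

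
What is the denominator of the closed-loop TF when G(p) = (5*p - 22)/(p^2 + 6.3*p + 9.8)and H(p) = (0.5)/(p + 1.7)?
Characteristic poly = G_den * H_den + G_num * H_num = (p^3 + 8*p^2 + 20.51*p + 16.66) + (2.5*p - 11) = p^3 + 8*p^2 + 23.01*p + 5.66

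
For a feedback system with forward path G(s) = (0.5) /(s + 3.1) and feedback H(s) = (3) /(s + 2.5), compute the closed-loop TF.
Closed-loop T = G/(1+GH).
Numerator: G_num * H_den = 0.5*s + 1.25.
Denominator: G_den * H_den + G_num * H_num = (s^2 + 5.6*s + 7.75) + (1.5) = s^2 + 5.6*s + 9.25.
T(s) = (0.5*s + 1.25)/(s^2 + 5.6*s + 9.25)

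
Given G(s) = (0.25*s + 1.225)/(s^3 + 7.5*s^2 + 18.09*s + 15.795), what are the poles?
Set denominator = 0: s^3 + 7.5*s^2 + 18.09*s + 15.795 = (s + 3.9)(s^2 + 3.6*s + 4.05) = 0 → Poles: -1.8 + 0.9j, -1.8 - 0.9j, -3.9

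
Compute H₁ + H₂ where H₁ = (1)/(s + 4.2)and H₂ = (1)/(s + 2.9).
Parallel: H = H₁ + H₂ = (n₁·d₂ + n₂·d₁)/(d₁·d₂).
n₁·d₂ = s + 2.9. n₂·d₁ = s + 4.2. Sum = 2*s + 7.1. d₁·d₂ = s^2 + 7.1*s + 12.18.
H(s) = (2*s + 7.1)/(s^2 + 7.1*s + 12.18)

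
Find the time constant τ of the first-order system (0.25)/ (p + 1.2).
First-order system: τ = -1/pole. Pole = -1.2. τ = -1/(-1.2) = 0.8333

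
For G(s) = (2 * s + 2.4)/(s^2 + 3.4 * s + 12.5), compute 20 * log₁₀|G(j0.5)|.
Substitute s = j*0.5: G(j0.5) = 0.203331 + 0.0534153j.
|G(j0.5)| = sqrt(Re² + Im²) = 0.2102.
20*log₁₀(0.2102) = -13.55 dB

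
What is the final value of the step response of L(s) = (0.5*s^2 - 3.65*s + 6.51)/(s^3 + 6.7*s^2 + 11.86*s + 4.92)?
FVT: lim_{t→∞} y(t) = lim_{s→0} s*Y(s) where Y(s) = L(s)/s.
= lim_{s→0} L(s) = L(0) = num(0)/den(0) = 6.51/4.92 = 1.323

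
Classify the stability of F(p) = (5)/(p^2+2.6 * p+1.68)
Denominator: p^2 + 2.6*p + 1.68 = (p + 1.2)(p + 1.4). Poles: -1.2, -1.4. Stable (all poles in LHP)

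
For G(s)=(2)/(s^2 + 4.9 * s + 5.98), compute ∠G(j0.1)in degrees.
Substitute s = j*0.1: G(j0.1) = 0.332767 - 0.0273125j.
∠G(j0.1) = atan2(Im, Re) = atan2(-0.0273125, 0.332767) = -4.69°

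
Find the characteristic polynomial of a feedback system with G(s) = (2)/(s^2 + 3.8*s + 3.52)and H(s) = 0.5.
Characteristic poly = G_den * H_den + G_num * H_num = (s^2 + 3.8*s + 3.52) + (1) = s^2 + 3.8*s + 4.52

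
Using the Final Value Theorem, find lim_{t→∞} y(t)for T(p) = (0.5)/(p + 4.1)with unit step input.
FVT: lim_{t→∞} y(t) = lim_{p→0} p*Y(p) where Y(p) = T(p)/p.
= lim_{p→0} T(p) = T(0) = num(0)/den(0) = 0.5/4.1 = 0.122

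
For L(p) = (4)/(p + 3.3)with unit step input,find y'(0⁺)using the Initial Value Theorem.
IVT: y'(0⁺) = lim_{p→∞} p²·Y(p) = lim_{p→∞} p·L(p).
deg(num) = 0, deg(den) = 1, relative degree = 1, so p·L(p) → (leading num)/(leading den) = 4/1 = 4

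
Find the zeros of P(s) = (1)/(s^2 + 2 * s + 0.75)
Numerator is a nonzero constant (1) → Zeros: none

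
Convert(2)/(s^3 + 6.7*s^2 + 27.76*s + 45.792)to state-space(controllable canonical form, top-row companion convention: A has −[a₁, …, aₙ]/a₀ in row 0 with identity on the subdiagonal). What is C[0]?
Reachable canonical form: C = numerator coefficients (right-aligned, zero-padded to length n).
num = 2, C = [[0, 0, 2]].
C[0] = 0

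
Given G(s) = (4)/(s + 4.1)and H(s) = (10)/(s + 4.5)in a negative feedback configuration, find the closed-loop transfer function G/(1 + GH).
Closed-loop T = G/(1+GH).
Numerator: G_num * H_den = 4*s + 18.
Denominator: G_den * H_den + G_num * H_num = (s^2 + 8.6*s + 18.45) + (40) = s^2 + 8.6*s + 58.45.
T(s) = (4*s + 18)/(s^2 + 8.6*s + 58.45)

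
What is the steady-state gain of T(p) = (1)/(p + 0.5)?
DC gain = T(0) = num(0)/den(0) = 1/0.5 = 2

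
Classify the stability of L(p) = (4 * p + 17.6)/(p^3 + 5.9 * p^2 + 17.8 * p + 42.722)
Denominator: p^3 + 5.9*p^2 + 17.8*p + 42.722 = (p + 4.1)(p^2 + 1.8*p + 10.42). Poles: -0.9 + 3.1j, -0.9 - 3.1j, -4.1. Stable (all poles in LHP)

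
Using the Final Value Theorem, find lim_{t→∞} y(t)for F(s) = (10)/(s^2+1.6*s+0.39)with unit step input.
FVT: lim_{t→∞} y(t) = lim_{s→0} s*Y(s) where Y(s) = F(s)/s.
= lim_{s→0} F(s) = F(0) = num(0)/den(0) = 10/0.39 = 25.64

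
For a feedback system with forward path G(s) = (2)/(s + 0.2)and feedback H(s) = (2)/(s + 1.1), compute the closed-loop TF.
Closed-loop T = G/(1+GH).
Numerator: G_num * H_den = 2*s + 2.2.
Denominator: G_den * H_den + G_num * H_num = (s^2 + 1.3*s + 0.22) + (4) = s^2 + 1.3*s + 4.22.
T(s) = (2*s + 2.2)/(s^2 + 1.3*s + 4.22)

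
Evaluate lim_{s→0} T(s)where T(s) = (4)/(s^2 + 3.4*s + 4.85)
DC gain = T(0) = num(0)/den(0) = 4/4.85 = 0.8247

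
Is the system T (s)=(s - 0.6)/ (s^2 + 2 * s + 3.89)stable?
Denominator: s^2 + 2*s + 3.89. Poles: -1 + 1.7j, -1 - 1.7j. All Re(p)<0: Yes (stable)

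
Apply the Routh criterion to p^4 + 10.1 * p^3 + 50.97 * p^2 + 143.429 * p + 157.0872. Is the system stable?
Routh array:
p^4: [1, 50.97, 157.0872]; p^3: [10.1, 143.429]; p^2: [36.7691, 157.0872]; p^1: [100.279]; p^0: [157.0872]
First column: [1, 10.1, 36.7691, 100.279, 157.0872]. Sign changes = 0.
Yes, stable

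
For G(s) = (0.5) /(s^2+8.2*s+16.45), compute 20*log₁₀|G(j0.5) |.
Substitute s = j*0.5: G(j0.5) = 0.0290063 - 0.00734109j.
|G(j0.5)| = sqrt(Re² + Im²) = 0.02992.
20*log₁₀(0.02992) = -30.48 dB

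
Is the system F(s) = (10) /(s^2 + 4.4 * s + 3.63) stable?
Denominator: s^2 + 4.4*s + 3.63 = (s + 1.1)(s + 3.3). Poles: -1.1, -3.3. All Re(p)<0: Yes (stable)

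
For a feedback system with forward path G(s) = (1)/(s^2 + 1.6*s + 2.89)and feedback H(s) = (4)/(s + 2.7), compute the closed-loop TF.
Closed-loop T = G/(1+GH).
Numerator: G_num * H_den = s + 2.7.
Denominator: G_den * H_den + G_num * H_num = (s^3 + 4.3*s^2 + 7.21*s + 7.803) + (4) = s^3 + 4.3*s^2 + 7.21*s + 11.803.
T(s) = (s + 2.7)/(s^3 + 4.3*s^2 + 7.21*s + 11.803)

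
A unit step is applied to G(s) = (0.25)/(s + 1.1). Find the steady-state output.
FVT: lim_{t→∞} y(t) = lim_{s→0} s*Y(s) where Y(s) = G(s)/s.
= lim_{s→0} G(s) = G(0) = num(0)/den(0) = 0.25/1.1 = 0.2273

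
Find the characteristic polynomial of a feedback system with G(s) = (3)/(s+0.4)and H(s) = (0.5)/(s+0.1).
Characteristic poly = G_den * H_den + G_num * H_num = (s^2 + 0.5*s + 0.04) + (1.5) = s^2 + 0.5*s + 1.54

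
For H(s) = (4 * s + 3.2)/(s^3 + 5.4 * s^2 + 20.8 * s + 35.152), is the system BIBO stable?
Denominator: s^3 + 5.4*s^2 + 20.8*s + 35.152 = (s + 2.6)(s^2 + 2.8*s + 13.52). Poles: -1.4 + 3.4j, -1.4 - 3.4j, -2.6. All Re(p)<0: Yes (stable)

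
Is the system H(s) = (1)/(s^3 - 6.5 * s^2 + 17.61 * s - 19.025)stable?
Denominator: s^3 - 6.5*s^2 + 17.61*s - 19.025 = (s - 2.5)(s^2 - 4*s + 7.61). Poles: 2 + 1.9j, 2 - 1.9j, 2.5. All Re(p)<0: No (unstable)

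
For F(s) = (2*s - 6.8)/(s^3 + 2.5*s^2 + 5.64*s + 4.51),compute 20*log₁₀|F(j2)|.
Substitute s = j*2: F(j2) = 1.23359 + 0.00841107j.
|F(j2)| = sqrt(Re² + Im²) = 1.234.
20*log₁₀(1.234) = 1.82 dB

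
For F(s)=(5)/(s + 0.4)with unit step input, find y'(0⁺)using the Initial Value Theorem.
IVT: y'(0⁺) = lim_{s→∞} s²·Y(s) = lim_{s→∞} s·F(s).
deg(num) = 0, deg(den) = 1, relative degree = 1, so s·F(s) → (leading num)/(leading den) = 5/1 = 5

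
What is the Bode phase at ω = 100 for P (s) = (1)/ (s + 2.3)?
Substitute s = j*100: P(j100) = 0.000229878 - 0.00999471j.
∠P(j100) = atan2(Im, Re) = atan2(-0.00999471, 0.000229878) = -88.68°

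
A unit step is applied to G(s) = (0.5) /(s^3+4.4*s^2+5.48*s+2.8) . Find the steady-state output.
FVT: lim_{t→∞} y(t) = lim_{s→0} s*Y(s) where Y(s) = G(s)/s.
= lim_{s→0} G(s) = G(0) = num(0)/den(0) = 0.5/2.8 = 0.1786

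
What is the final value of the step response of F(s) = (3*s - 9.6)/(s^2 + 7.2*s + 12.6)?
FVT: lim_{t→∞} y(t) = lim_{s→0} s*Y(s) where Y(s) = F(s)/s.
= lim_{s→0} F(s) = F(0) = num(0)/den(0) = -9.6/12.6 = -0.7619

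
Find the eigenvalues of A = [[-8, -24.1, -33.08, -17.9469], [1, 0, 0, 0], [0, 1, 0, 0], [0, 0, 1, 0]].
Eigenvalues solve det(λI - A) = 0.
Characteristic polynomial: λ^4 + 8*λ^3 + 24.1*λ^2 + 33.08*λ + 17.9469 = 0.
Factor: (λ + 2.3)(λ + 2.7)(λ^2 + 3*λ + 2.89) = 0.
Roots: -1.5 + 0.8j, -1.5 - 0.8j, -2.3, -2.7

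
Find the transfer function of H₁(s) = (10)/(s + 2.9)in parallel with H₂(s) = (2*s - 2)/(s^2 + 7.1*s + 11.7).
Parallel: H = H₁ + H₂ = (n₁·d₂ + n₂·d₁)/(d₁·d₂).
n₁·d₂ = 10*s^2 + 71*s + 117. n₂·d₁ = 2*s^2 + 3.8*s - 5.8. Sum = 12*s^2 + 74.8*s + 111.2. d₁·d₂ = s^3 + 10*s^2 + 32.29*s + 33.93.
H(s) = (12*s^2 + 74.8*s + 111.2)/(s^3 + 10*s^2 + 32.29*s + 33.93)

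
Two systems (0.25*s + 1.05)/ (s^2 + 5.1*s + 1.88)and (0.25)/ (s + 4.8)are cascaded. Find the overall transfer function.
Series: H = H₁ · H₂ = (n₁·n₂)/(d₁·d₂).
Num: n₁·n₂ = 0.0625*s + 0.2625. Den: d₁·d₂ = s^3 + 9.9*s^2 + 26.36*s + 9.024.
H(s) = (0.0625*s + 0.2625)/(s^3 + 9.9*s^2 + 26.36*s + 9.024)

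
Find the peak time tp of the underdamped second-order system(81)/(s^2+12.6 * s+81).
Standard form: ωn²/(s²+2ζωn·s+ωn²) → ωn = 9, ζ = 0.7.
ωd = ωn·√(1-ζ²) = 9·√(1-0.7²) = 6.427.
tp = π/ωd = π/6.427 = 0.4888 s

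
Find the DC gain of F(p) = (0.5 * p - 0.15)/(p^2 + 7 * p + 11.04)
DC gain = F(0) = num(0)/den(0) = -0.15/11.04 = -0.01359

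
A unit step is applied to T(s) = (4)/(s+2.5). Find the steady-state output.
FVT: lim_{t→∞} y(t) = lim_{s→0} s*Y(s) where Y(s) = T(s)/s.
= lim_{s→0} T(s) = T(0) = num(0)/den(0) = 4/2.5 = 1.6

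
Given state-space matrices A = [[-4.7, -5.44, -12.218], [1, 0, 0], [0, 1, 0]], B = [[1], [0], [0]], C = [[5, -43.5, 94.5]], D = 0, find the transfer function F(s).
F(s) = C(sI - A)⁻¹B + D.
Characteristic polynomial det(sI - A) = s^3 + 4.7*s^2 + 5.44*s + 12.218.
Numerator from C·adj(sI-A)·B + D·det(sI-A) = 5*s^2 - 43.5*s + 94.5.
F(s) = (5*s^2 - 43.5*s + 94.5)/(s^3 + 4.7*s^2 + 5.44*s + 12.218)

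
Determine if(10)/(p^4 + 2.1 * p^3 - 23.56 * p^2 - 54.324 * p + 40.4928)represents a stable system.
Denominator: p^4 + 2.1*p^3 - 23.56*p^2 - 54.324*p + 40.4928 = (p - 4.8)(p - 0.6)(p + 3.7)(p + 3.8). Poles: -3.7, -3.8, 0.6, 4.8. All Re(p)<0: No (unstable)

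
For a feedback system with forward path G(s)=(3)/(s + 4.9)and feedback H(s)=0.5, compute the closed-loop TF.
Closed-loop T = G/(1+GH).
Numerator: G_num * H_den = 3.
Denominator: G_den * H_den + G_num * H_num = (s + 4.9) + (1.5) = s + 6.4.
T(s) = (3)/(s + 6.4)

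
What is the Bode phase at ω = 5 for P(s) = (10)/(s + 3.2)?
Substitute s = j*5: P(j5) = 0.908059 - 1.41884j.
∠P(j5) = atan2(Im, Re) = atan2(-1.41884, 0.908059) = -57.38°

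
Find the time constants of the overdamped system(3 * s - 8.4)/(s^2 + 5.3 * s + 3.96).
Overdamped: real poles at -4.4, -0.9. τ = -1/pole → τ₁ = 0.2273, τ₂ = 1.111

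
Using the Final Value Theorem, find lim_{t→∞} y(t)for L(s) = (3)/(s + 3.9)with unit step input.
FVT: lim_{t→∞} y(t) = lim_{s→0} s*Y(s) where Y(s) = L(s)/s.
= lim_{s→0} L(s) = L(0) = num(0)/den(0) = 3/3.9 = 0.7692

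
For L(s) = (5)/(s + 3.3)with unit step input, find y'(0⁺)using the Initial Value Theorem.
IVT: y'(0⁺) = lim_{s→∞} s²·Y(s) = lim_{s→∞} s·L(s).
deg(num) = 0, deg(den) = 1, relative degree = 1, so s·L(s) → (leading num)/(leading den) = 5/1 = 5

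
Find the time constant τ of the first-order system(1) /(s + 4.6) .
First-order system: τ = -1/pole. Pole = -4.6. τ = -1/(-4.6) = 0.2174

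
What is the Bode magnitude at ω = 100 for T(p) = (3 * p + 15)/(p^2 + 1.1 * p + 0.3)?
Substitute p = j*100: T(j100) = -0.00116988 - 0.0300138j.
|T(j100)| = sqrt(Re² + Im²) = 0.03004.
20*log₁₀(0.03004) = -30.45 dB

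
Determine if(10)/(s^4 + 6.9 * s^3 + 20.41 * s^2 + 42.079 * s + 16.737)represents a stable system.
Denominator: s^4 + 6.9*s^3 + 20.41*s^2 + 42.079*s + 16.737 = (s + 4.2)(s + 0.5)(s^2 + 2.2*s + 7.97). Poles: -0.5, -1.1 + 2.6j, -1.1 - 2.6j, -4.2. All Re(p)<0: Yes (stable)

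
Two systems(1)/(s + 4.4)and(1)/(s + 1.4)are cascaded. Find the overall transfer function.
Series: H = H₁ · H₂ = (n₁·n₂)/(d₁·d₂).
Num: n₁·n₂ = 1. Den: d₁·d₂ = s^2 + 5.8*s + 6.16.
H(s) = (1)/(s^2 + 5.8*s + 6.16)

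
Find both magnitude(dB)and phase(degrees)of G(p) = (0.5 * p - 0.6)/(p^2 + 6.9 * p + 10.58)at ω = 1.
Substitute p = j*1: G(j1) = -0.0164865 + 0.0640665j.
|G| = 20*log₁₀(sqrt(Re²+Im²)) = -23.59 dB.
∠G = atan2(Im, Re) = 104.43°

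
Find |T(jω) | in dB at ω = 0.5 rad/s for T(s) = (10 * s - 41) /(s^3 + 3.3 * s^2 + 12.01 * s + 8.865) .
Substitute s = j*0.5: T(j0.5) = -3.02612 + 2.83503j.
|T(j0.5)| = sqrt(Re² + Im²) = 4.147.
20*log₁₀(4.147) = 12.35 dB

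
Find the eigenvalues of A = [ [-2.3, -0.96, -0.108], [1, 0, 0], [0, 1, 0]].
Eigenvalues solve det(λI - A) = 0.
Characteristic polynomial: λ^3 + 2.3*λ^2 + 0.96*λ + 0.108 = 0.
Factor: (λ + 0.2)(λ + 0.3)(λ + 1.8) = 0.
Roots: -0.2, -0.3, -1.8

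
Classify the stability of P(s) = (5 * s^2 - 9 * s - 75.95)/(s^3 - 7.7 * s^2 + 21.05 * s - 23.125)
Denominator: s^3 - 7.7*s^2 + 21.05*s - 23.125 = (s - 3.7)(s^2 - 4*s + 6.25). Poles: 2 + 1.5j, 2 - 1.5j, 3.7. Unstable (3 pole(s) in RHP)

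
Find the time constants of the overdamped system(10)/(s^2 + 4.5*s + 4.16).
Overdamped: real poles at -3.2, -1.3. τ = -1/pole → τ₁ = 0.3125, τ₂ = 0.7692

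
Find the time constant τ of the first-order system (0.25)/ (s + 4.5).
First-order system: τ = -1/pole. Pole = -4.5. τ = -1/(-4.5) = 0.2222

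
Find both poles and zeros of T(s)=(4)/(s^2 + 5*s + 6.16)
Set denominator = 0: s^2 + 5*s + 6.16 = (s + 2.8)(s + 2.2) = 0 → Poles: -2.2, -2.8
Numerator is a nonzero constant (4) → Zeros: none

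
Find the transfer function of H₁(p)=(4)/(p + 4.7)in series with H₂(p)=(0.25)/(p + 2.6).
Series: H = H₁ · H₂ = (n₁·n₂)/(d₁·d₂).
Num: n₁·n₂ = 1. Den: d₁·d₂ = p^2 + 7.3*p + 12.22.
H(p) = (1)/(p^2 + 7.3*p + 12.22)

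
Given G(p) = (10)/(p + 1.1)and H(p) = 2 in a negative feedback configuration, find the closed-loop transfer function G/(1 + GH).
Closed-loop T = G/(1+GH).
Numerator: G_num * H_den = 10.
Denominator: G_den * H_den + G_num * H_num = (p + 1.1) + (20) = p + 21.1.
T(p) = (10)/(p + 21.1)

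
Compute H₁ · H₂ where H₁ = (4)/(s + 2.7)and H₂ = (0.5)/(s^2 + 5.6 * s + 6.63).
Series: H = H₁ · H₂ = (n₁·n₂)/(d₁·d₂).
Num: n₁·n₂ = 2. Den: d₁·d₂ = s^3 + 8.3*s^2 + 21.75*s + 17.901.
H(s) = (2)/(s^3 + 8.3*s^2 + 21.75*s + 17.901)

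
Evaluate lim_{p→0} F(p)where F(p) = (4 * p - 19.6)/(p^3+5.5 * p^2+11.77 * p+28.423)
DC gain = F(0) = num(0)/den(0) = -19.6/28.423 = -0.6896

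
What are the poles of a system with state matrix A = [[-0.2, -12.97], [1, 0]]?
Eigenvalues solve det(λI - A) = 0.
Characteristic polynomial: λ^2 + 0.2*λ + 12.97 = 0.
Roots: -0.1 + 3.6j, -0.1 - 3.6j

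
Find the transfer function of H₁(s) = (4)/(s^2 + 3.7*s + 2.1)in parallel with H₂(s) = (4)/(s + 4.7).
Parallel: H = H₁ + H₂ = (n₁·d₂ + n₂·d₁)/(d₁·d₂).
n₁·d₂ = 4*s + 18.8. n₂·d₁ = 4*s^2 + 14.8*s + 8.4. Sum = 4*s^2 + 18.8*s + 27.2. d₁·d₂ = s^3 + 8.4*s^2 + 19.49*s + 9.87.
H(s) = (4*s^2 + 18.8*s + 27.2)/(s^3 + 8.4*s^2 + 19.49*s + 9.87)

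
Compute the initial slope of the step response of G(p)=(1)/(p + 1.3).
IVT: y'(0⁺) = lim_{p→∞} p²·Y(p) = lim_{p→∞} p·G(p).
deg(num) = 0, deg(den) = 1, relative degree = 1, so p·G(p) → (leading num)/(leading den) = 1/1 = 1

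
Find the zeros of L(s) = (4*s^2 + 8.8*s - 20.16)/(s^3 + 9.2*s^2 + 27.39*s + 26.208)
Set numerator = 0: 4*s^2 + 8.8*s - 20.16 = 4*(s - 1.4)(s + 3.6) = 0 → Zeros: -3.6, 1.4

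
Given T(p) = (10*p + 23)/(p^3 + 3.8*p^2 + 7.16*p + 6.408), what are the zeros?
Set numerator = 0: 10*p + 23 = 0 → Zeros: -2.3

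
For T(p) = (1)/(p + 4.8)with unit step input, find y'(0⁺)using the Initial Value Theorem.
IVT: y'(0⁺) = lim_{p→∞} p²·Y(p) = lim_{p→∞} p·T(p).
deg(num) = 0, deg(den) = 1, relative degree = 1, so p·T(p) → (leading num)/(leading den) = 1/1 = 1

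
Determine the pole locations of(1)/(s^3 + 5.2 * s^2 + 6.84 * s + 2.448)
Set denominator = 0: s^3 + 5.2*s^2 + 6.84*s + 2.448 = (s + 3.4)(s + 0.6)(s + 1.2) = 0 → Poles: -0.6, -1.2, -3.4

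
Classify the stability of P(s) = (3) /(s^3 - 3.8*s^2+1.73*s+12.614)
Denominator: s^3 - 3.8*s^2 + 1.73*s + 12.614 = (s + 1.4)(s^2 - 5.2*s + 9.01). Poles: -1.4, 2.6 + 1.5j, 2.6 - 1.5j. Unstable (2 pole(s) in RHP)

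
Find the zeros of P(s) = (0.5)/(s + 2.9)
Numerator is a nonzero constant (0.5) → Zeros: none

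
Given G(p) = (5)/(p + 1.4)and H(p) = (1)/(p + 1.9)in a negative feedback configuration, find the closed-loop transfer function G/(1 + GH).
Closed-loop T = G/(1+GH).
Numerator: G_num * H_den = 5*p + 9.5.
Denominator: G_den * H_den + G_num * H_num = (p^2 + 3.3*p + 2.66) + (5) = p^2 + 3.3*p + 7.66.
T(p) = (5*p + 9.5)/(p^2 + 3.3*p + 7.66)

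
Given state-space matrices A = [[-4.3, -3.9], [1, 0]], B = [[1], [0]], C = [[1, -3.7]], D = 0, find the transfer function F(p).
F(p) = C(pI - A)⁻¹B + D.
Characteristic polynomial det(pI - A) = p^2 + 4.3*p + 3.9.
Numerator from C·adj(pI-A)·B + D·det(pI-A) = p - 3.7.
F(p) = (p - 3.7)/(p^2 + 4.3*p + 3.9)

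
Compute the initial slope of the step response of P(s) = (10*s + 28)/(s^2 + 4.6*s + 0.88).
IVT: y'(0⁺) = lim_{s→∞} s²·Y(s) = lim_{s→∞} s·P(s).
deg(num) = 1, deg(den) = 2, relative degree = 1, so s·P(s) → (leading num)/(leading den) = 10/1 = 10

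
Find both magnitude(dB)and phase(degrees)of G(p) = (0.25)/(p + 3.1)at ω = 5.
Substitute p = j*5: G(j5) = 0.0223924 - 0.0361167j.
|G| = 20*log₁₀(sqrt(Re²+Im²)) = -27.43 dB.
∠G = atan2(Im, Re) = -58.20°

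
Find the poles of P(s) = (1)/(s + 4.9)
Set denominator = 0: s + 4.9 = 0 → Poles: -4.9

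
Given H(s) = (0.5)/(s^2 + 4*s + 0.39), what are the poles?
Set denominator = 0: s^2 + 4*s + 0.39 = (s + 0.1)(s + 3.9) = 0 → Poles: -0.1, -3.9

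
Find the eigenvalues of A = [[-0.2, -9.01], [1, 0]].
Eigenvalues solve det(λI - A) = 0.
Characteristic polynomial: λ^2 + 0.2*λ + 9.01 = 0.
Roots: -0.1 + 3j, -0.1 - 3j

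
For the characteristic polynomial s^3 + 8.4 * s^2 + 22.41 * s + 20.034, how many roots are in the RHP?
s^3 + 8.4*s^2 + 22.41*s + 20.034 = (s + 4.2)(s^2 + 4.2*s + 4.77). Poles: -2.1 + 0.6j, -2.1 - 0.6j, -4.2. RHP poles (Re>0): 0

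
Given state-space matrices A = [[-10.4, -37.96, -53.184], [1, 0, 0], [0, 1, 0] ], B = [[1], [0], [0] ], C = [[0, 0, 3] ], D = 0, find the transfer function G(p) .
G(p) = C(pI - A)⁻¹B + D.
Characteristic polynomial det(pI - A) = p^3 + 10.4*p^2 + 37.96*p + 53.184.
Numerator from C·adj(pI-A)·B + D·det(pI-A) = 3.
G(p) = (3)/(p^3 + 10.4*p^2 + 37.96*p + 53.184)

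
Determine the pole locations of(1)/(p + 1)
Set denominator = 0: p + 1 = 0 → Poles: -1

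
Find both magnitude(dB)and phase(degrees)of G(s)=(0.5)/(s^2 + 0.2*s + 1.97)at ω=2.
Substitute s = j*2: G(j2) = -0.2371 - 0.0467191j.
|G| = 20*log₁₀(sqrt(Re²+Im²)) = -12.34 dB.
∠G = atan2(Im, Re) = -168.85°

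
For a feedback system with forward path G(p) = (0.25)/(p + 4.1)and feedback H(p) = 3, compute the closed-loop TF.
Closed-loop T = G/(1+GH).
Numerator: G_num * H_den = 0.25.
Denominator: G_den * H_den + G_num * H_num = (p + 4.1) + (0.75) = p + 4.85.
T(p) = (0.25)/(p + 4.85)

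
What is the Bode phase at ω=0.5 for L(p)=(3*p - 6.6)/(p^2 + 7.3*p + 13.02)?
Substitute p = j*0.5: L(j0.5) = -0.446763 + 0.245159j.
∠L(j0.5) = atan2(Im, Re) = atan2(0.245159, -0.446763) = 151.24°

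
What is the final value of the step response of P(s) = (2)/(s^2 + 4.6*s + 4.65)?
FVT: lim_{t→∞} y(t) = lim_{s→0} s*Y(s) where Y(s) = P(s)/s.
= lim_{s→0} P(s) = P(0) = num(0)/den(0) = 2/4.65 = 0.4301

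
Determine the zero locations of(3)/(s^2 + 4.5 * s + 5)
Numerator is a nonzero constant (3) → Zeros: none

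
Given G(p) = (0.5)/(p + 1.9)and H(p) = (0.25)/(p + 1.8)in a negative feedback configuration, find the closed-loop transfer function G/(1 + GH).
Closed-loop T = G/(1+GH).
Numerator: G_num * H_den = 0.5*p + 0.9.
Denominator: G_den * H_den + G_num * H_num = (p^2 + 3.7*p + 3.42) + (0.125) = p^2 + 3.7*p + 3.545.
T(p) = (0.5*p + 0.9)/(p^2 + 3.7*p + 3.545)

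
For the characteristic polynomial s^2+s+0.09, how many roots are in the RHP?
s^2 + s + 0.09 = (s + 0.1)(s + 0.9). Poles: -0.1, -0.9. RHP poles (Re>0): 0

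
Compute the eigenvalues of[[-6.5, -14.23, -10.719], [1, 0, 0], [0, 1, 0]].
Eigenvalues solve det(λI - A) = 0.
Characteristic polynomial: λ^3 + 6.5*λ^2 + 14.23*λ + 10.719 = 0.
Factor: (λ + 2.7)(λ^2 + 3.8*λ + 3.97) = 0.
Roots: -1.9 + 0.6j, -1.9 - 0.6j, -2.7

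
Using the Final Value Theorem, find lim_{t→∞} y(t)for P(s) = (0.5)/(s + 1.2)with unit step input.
FVT: lim_{t→∞} y(t) = lim_{s→0} s*Y(s) where Y(s) = P(s)/s.
= lim_{s→0} P(s) = P(0) = num(0)/den(0) = 0.5/1.2 = 0.4167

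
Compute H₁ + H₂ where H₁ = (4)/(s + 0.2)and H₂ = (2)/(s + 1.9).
Parallel: H = H₁ + H₂ = (n₁·d₂ + n₂·d₁)/(d₁·d₂).
n₁·d₂ = 4*s + 7.6. n₂·d₁ = 2*s + 0.4. Sum = 6*s + 8. d₁·d₂ = s^2 + 2.1*s + 0.38.
H(s) = (6*s + 8)/(s^2 + 2.1*s + 0.38)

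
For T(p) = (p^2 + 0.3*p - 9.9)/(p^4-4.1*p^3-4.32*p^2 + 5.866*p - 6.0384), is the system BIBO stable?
Denominator: p^4 - 4.1*p^3 - 4.32*p^2 + 5.866*p - 6.0384 = (p - 4.8)(p + 1.7)(p^2 - p + 0.74). Poles: -1.7, 0.5 + 0.7j, 0.5 - 0.7j, 4.8. All Re(p)<0: No (unstable)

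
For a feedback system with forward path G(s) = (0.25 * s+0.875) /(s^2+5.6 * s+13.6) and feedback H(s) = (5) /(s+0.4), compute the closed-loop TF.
Closed-loop T = G/(1+GH).
Numerator: G_num * H_den = 0.25*s^2 + 0.975*s + 0.35.
Denominator: G_den * H_den + G_num * H_num = (s^3 + 6*s^2 + 15.84*s + 5.44) + (1.25*s + 4.375) = s^3 + 6*s^2 + 17.09*s + 9.815.
T(s) = (0.25*s^2 + 0.975*s + 0.35)/(s^3 + 6*s^2 + 17.09*s + 9.815)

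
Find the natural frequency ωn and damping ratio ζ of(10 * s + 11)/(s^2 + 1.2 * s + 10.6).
Underdamped: complex pole -0.6 + 3.2j. ωn = |pole| = 3.256, ζ = -Re(pole)/ωn = 0.1843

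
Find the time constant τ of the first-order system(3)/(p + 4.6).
First-order system: τ = -1/pole. Pole = -4.6. τ = -1/(-4.6) = 0.2174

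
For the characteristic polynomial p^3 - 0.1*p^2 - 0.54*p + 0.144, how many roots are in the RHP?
p^3 - 0.1*p^2 - 0.54*p + 0.144 = (p - 0.3)(p + 0.8)(p - 0.6). Poles: -0.8, 0.3, 0.6. RHP poles (Re>0): 2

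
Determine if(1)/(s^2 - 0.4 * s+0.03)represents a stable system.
Denominator: s^2 - 0.4*s + 0.03 = (s - 0.3)(s - 0.1). Poles: 0.1, 0.3. All Re(p)<0: No (unstable)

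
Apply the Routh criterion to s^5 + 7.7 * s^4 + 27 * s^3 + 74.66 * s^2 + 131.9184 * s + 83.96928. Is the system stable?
Routh array:
s^5: [1, 27, 131.9184]; s^4: [7.7, 74.66, 83.96928]; s^3: [17.3039, 121.013]; s^2: [20.8107, 83.96928]; s^1: [51.1937]; s^0: [83.96928]
First column: [1, 7.7, 17.3039, 20.8107, 51.1937, 83.96928]. Sign changes = 0.
Yes, stable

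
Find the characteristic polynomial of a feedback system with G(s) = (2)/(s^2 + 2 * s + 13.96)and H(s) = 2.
Characteristic poly = G_den * H_den + G_num * H_num = (s^2 + 2*s + 13.96) + (4) = s^2 + 2*s + 17.96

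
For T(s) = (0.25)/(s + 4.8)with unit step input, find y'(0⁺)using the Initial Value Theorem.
IVT: y'(0⁺) = lim_{s→∞} s²·Y(s) = lim_{s→∞} s·T(s).
deg(num) = 0, deg(den) = 1, relative degree = 1, so s·T(s) → (leading num)/(leading den) = 0.25/1 = 0.25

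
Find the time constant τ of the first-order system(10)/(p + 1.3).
First-order system: τ = -1/pole. Pole = -1.3. τ = -1/(-1.3) = 0.7692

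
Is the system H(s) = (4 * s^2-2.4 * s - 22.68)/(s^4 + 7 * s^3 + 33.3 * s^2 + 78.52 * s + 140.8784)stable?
Denominator: s^4 + 7*s^3 + 33.3*s^2 + 78.52*s + 140.8784 = (s^2 + 5.2*s + 13.52)(s^2 + 1.8*s + 10.42). Poles: -0.9 + 3.1j, -0.9 - 3.1j, -2.6 + 2.6j, -2.6 - 2.6j. All Re(p)<0: Yes (stable)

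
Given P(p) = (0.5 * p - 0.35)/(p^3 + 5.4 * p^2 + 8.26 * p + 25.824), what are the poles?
Set denominator = 0: p^3 + 5.4*p^2 + 8.26*p + 25.824 = (p + 4.8)(p^2 + 0.6*p + 5.38) = 0 → Poles: -0.3 + 2.3j, -0.3 - 2.3j, -4.8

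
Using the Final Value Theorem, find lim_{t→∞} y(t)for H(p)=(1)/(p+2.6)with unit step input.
FVT: lim_{t→∞} y(t) = lim_{p→0} p*Y(p) where Y(p) = H(p)/p.
= lim_{p→0} H(p) = H(0) = num(0)/den(0) = 1/2.6 = 0.3846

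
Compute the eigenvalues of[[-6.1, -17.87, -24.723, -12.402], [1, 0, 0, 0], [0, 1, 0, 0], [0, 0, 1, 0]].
Eigenvalues solve det(λI - A) = 0.
Characteristic polynomial: λ^4 + 6.1*λ^3 + 17.87*λ^2 + 24.723*λ + 12.402 = 0.
Factor: (λ + 1.5)(λ + 1.2)(λ^2 + 3.4*λ + 6.89) = 0.
Roots: -1.2, -1.5, -1.7 + 2j, -1.7 - 2j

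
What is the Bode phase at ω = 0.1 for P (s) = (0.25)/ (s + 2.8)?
Substitute s = j*0.1: P(j0.1) = 0.089172 - 0.00318471j.
∠P(j0.1) = atan2(Im, Re) = atan2(-0.00318471, 0.089172) = -2.05°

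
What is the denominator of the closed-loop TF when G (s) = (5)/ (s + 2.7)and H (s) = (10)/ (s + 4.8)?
Characteristic poly = G_den * H_den + G_num * H_num = (s^2 + 7.5*s + 12.96) + (50) = s^2 + 7.5*s + 62.96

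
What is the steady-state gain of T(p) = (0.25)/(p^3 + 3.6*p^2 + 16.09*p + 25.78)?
DC gain = T(0) = num(0)/den(0) = 0.25/25.78 = 0.009697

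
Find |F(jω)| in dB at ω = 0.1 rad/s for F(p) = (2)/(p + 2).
Substitute p = j*0.1: F(j0.1) = 0.997506 - 0.0498753j.
|F(j0.1)| = sqrt(Re² + Im²) = 0.9988.
20*log₁₀(0.9988) = -0.01 dB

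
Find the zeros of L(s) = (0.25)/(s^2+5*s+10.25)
Numerator is a nonzero constant (0.25) → Zeros: none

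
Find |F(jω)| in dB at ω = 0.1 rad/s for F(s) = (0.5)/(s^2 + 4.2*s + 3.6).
Substitute s = j*0.1: F(j0.1) = 0.137395 - 0.0160741j.
|F(j0.1)| = sqrt(Re² + Im²) = 0.1383.
20*log₁₀(0.1383) = -17.18 dB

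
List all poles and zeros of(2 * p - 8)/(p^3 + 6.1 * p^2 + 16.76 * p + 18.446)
Set denominator = 0: p^3 + 6.1*p^2 + 16.76*p + 18.446 = (p + 2.3)(p^2 + 3.8*p + 8.02) = 0 → Poles: -1.9 + 2.1j, -1.9 - 2.1j, -2.3
Set numerator = 0: 2*p - 8 = 0 → Zeros: 4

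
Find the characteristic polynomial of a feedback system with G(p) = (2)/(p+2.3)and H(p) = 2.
Characteristic poly = G_den * H_den + G_num * H_num = (p + 2.3) + (4) = p + 6.3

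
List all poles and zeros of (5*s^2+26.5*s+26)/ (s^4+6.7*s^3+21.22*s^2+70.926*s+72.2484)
Set denominator = 0: s^4 + 6.7*s^3 + 21.22*s^2 + 70.926*s + 72.2484 = (s + 4.7)(s + 1.4)(s^2 + 0.6*s + 10.98) = 0 → Poles: -0.3 + 3.3j, -0.3 - 3.3j, -1.4, -4.7
Set numerator = 0: 5*s^2 + 26.5*s + 26 = 5*(s + 1.3)(s + 4) = 0 → Zeros: -1.3, -4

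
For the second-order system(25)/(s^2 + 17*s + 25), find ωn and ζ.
Standard form: ωn²/(s²+2ζωn·s+ωn²).
const=25=ωn² → ωn=5, s coeff=17=2ζωn → ζ=1.7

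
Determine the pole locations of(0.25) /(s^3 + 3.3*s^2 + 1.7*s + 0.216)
Set denominator = 0: s^3 + 3.3*s^2 + 1.7*s + 0.216 = (s + 0.2)(s + 0.4)(s + 2.7) = 0 → Poles: -0.2, -0.4, -2.7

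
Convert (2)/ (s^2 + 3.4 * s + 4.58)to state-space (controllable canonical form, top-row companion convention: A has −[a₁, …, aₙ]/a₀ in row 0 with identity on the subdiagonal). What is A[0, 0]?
Reachable canonical form for den = s^2 + 3.4*s + 4.58: top row of A = -[a₁,a₂,...,aₙ]/a₀, ones on the subdiagonal, zeros elsewhere.
A = [[-3.4, -4.58], [1, 0]].
A[0,0] = -3.4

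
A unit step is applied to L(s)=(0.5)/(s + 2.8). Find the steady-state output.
FVT: lim_{t→∞} y(t) = lim_{s→0} s*Y(s) where Y(s) = L(s)/s.
= lim_{s→0} L(s) = L(0) = num(0)/den(0) = 0.5/2.8 = 0.1786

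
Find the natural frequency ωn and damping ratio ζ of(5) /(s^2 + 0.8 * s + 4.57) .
Underdamped: complex pole -0.4 + 2.1j. ωn = |pole| = 2.138, ζ = -Re(pole)/ωn = 0.1871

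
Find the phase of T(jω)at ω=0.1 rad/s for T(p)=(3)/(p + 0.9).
Substitute p = j*0.1: T(j0.1) = 3.29268 - 0.365854j.
∠T(j0.1) = atan2(Im, Re) = atan2(-0.365854, 3.29268) = -6.34°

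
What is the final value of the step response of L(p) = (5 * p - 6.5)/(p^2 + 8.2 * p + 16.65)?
FVT: lim_{t→∞} y(t) = lim_{p→0} p*Y(p) where Y(p) = L(p)/p.
= lim_{p→0} L(p) = L(0) = num(0)/den(0) = -6.5/16.65 = -0.3904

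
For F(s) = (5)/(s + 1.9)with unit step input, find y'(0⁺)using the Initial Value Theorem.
IVT: y'(0⁺) = lim_{s→∞} s²·Y(s) = lim_{s→∞} s·F(s).
deg(num) = 0, deg(den) = 1, relative degree = 1, so s·F(s) → (leading num)/(leading den) = 5/1 = 5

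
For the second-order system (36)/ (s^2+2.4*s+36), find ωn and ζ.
Standard form: ωn²/(s²+2ζωn·s+ωn²).
const=36=ωn² → ωn=6, s coeff=2.4=2ζωn → ζ=0.2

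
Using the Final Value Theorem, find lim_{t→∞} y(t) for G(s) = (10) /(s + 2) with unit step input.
FVT: lim_{t→∞} y(t) = lim_{s→0} s*Y(s) where Y(s) = G(s)/s.
= lim_{s→0} G(s) = G(0) = num(0)/den(0) = 10/2 = 5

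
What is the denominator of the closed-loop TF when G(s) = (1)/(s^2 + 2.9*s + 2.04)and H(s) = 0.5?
Characteristic poly = G_den * H_den + G_num * H_num = (s^2 + 2.9*s + 2.04) + (0.5) = s^2 + 2.9*s + 2.54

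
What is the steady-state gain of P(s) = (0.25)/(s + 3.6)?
DC gain = P(0) = num(0)/den(0) = 0.25/3.6 = 0.06944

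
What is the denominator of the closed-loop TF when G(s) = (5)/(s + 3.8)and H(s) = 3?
Characteristic poly = G_den * H_den + G_num * H_num = (s + 3.8) + (15) = s + 18.8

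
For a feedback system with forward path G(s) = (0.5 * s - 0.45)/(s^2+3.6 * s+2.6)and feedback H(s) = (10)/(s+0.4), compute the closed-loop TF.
Closed-loop T = G/(1+GH).
Numerator: G_num * H_den = 0.5*s^2 - 0.25*s - 0.18.
Denominator: G_den * H_den + G_num * H_num = (s^3 + 4*s^2 + 4.04*s + 1.04) + (5*s - 4.5) = s^3 + 4*s^2 + 9.04*s - 3.46.
T(s) = (0.5*s^2 - 0.25*s - 0.18)/(s^3 + 4*s^2 + 9.04*s - 3.46)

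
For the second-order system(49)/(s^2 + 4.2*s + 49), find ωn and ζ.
Standard form: ωn²/(s²+2ζωn·s+ωn²).
const=49=ωn² → ωn=7, s coeff=4.2=2ζωn → ζ=0.3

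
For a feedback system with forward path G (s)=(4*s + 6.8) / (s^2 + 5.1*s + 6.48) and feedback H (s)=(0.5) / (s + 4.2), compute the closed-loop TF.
Closed-loop T = G/(1+GH).
Numerator: G_num * H_den = 4*s^2 + 23.6*s + 28.56.
Denominator: G_den * H_den + G_num * H_num = (s^3 + 9.3*s^2 + 27.9*s + 27.216) + (2*s + 3.4) = s^3 + 9.3*s^2 + 29.9*s + 30.616.
T(s) = (4*s^2 + 23.6*s + 28.56)/(s^3 + 9.3*s^2 + 29.9*s + 30.616)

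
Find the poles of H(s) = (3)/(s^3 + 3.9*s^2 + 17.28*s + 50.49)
Set denominator = 0: s^3 + 3.9*s^2 + 17.28*s + 50.49 = (s + 3.3)(s^2 + 0.6*s + 15.3) = 0 → Poles: -0.3 + 3.9j, -0.3 - 3.9j, -3.3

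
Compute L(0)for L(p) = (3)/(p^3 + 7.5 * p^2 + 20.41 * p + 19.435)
DC gain = L(0) = num(0)/den(0) = 3/19.435 = 0.1544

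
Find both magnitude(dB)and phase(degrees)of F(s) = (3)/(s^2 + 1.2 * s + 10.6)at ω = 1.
Substitute s = j*1: F(j1) = 0.307692 - 0.0384615j.
|F| = 20*log₁₀(sqrt(Re²+Im²)) = -10.17 dB.
∠F = atan2(Im, Re) = -7.13°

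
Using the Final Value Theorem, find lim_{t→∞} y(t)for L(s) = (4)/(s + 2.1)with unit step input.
FVT: lim_{t→∞} y(t) = lim_{s→0} s*Y(s) where Y(s) = L(s)/s.
= lim_{s→0} L(s) = L(0) = num(0)/den(0) = 4/2.1 = 1.905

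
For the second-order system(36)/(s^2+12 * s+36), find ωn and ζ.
Standard form: ωn²/(s²+2ζωn·s+ωn²).
const=36=ωn² → ωn=6, s coeff=12=2ζωn → ζ=1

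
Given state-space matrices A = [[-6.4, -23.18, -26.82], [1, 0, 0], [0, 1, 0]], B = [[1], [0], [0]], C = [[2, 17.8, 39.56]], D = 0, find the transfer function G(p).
G(p) = C(pI - A)⁻¹B + D.
Characteristic polynomial det(pI - A) = p^3 + 6.4*p^2 + 23.18*p + 26.82.
Numerator from C·adj(pI-A)·B + D·det(pI-A) = 2*p^2 + 17.8*p + 39.56.
G(p) = (2*p^2 + 17.8*p + 39.56)/(p^3 + 6.4*p^2 + 23.18*p + 26.82)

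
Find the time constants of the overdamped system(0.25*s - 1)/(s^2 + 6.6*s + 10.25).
Overdamped: real poles at -4.1, -2.5. τ = -1/pole → τ₁ = 0.2439, τ₂ = 0.4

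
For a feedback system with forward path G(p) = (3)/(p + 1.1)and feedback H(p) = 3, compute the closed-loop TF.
Closed-loop T = G/(1+GH).
Numerator: G_num * H_den = 3.
Denominator: G_den * H_den + G_num * H_num = (p + 1.1) + (9) = p + 10.1.
T(p) = (3)/(p + 10.1)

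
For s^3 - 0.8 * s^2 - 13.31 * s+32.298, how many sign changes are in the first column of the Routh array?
Routh array:
s^3: [1, -13.31]; s^2: [-0.8, 32.298]; s^1: [27.0625]; s^0: [32.298]
First column: [1, -0.8, 27.0625, 32.298]. Sign changes = 2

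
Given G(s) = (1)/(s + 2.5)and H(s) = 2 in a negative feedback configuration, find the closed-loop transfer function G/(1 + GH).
Closed-loop T = G/(1+GH).
Numerator: G_num * H_den = 1.
Denominator: G_den * H_den + G_num * H_num = (s + 2.5) + (2) = s + 4.5.
T(s) = (1)/(s + 4.5)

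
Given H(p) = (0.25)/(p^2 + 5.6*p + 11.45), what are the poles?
Set denominator = 0: p^2 + 5.6*p + 11.45 = 0 → Poles: -2.8 + 1.9j, -2.8 - 1.9j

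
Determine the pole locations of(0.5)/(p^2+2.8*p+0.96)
Set denominator = 0: p^2 + 2.8*p + 0.96 = (p + 2.4)(p + 0.4) = 0 → Poles: -0.4, -2.4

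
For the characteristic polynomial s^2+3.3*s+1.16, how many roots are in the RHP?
s^2 + 3.3*s + 1.16 = (s + 0.4)(s + 2.9). Poles: -0.4, -2.9. RHP poles (Re>0): 0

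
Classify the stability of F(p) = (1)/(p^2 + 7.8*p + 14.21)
Denominator: p^2 + 7.8*p + 14.21 = (p + 4.9)(p + 2.9). Poles: -2.9, -4.9. Stable (all poles in LHP)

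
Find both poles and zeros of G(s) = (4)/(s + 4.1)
Set denominator = 0: s + 4.1 = 0 → Poles: -4.1
Numerator is a nonzero constant (4) → Zeros: none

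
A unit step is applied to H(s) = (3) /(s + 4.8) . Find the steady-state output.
FVT: lim_{t→∞} y(t) = lim_{s→0} s*Y(s) where Y(s) = H(s)/s.
= lim_{s→0} H(s) = H(0) = num(0)/den(0) = 3/4.8 = 0.625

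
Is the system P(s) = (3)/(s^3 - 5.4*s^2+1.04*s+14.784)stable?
Denominator: s^3 - 5.4*s^2 + 1.04*s + 14.784 = (s - 2.4)(s + 1.4)(s - 4.4). Poles: -1.4, 2.4, 4.4. All Re(p)<0: No (unstable)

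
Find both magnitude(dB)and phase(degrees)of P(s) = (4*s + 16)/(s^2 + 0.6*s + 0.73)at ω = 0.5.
Substitute s = j*0.5: P(j0.5) = 25.8427 - 11.985j.
|P| = 20*log₁₀(sqrt(Re²+Im²)) = 29.09 dB.
∠P = atan2(Im, Re) = -24.88°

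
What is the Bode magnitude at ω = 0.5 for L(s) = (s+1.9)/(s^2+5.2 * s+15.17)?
Substitute s = j*0.5: L(j0.5) = 0.12926 + 0.0109868j.
|L(j0.5)| = sqrt(Re² + Im²) = 0.1297.
20*log₁₀(0.1297) = -17.74 dB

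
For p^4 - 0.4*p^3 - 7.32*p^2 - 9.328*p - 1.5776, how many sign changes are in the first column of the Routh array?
Routh array:
p^4: [1, -7.32, -1.5776]; p^3: [-0.4, -9.328]; p^2: [-30.64, -1.5776]; p^1: [-9.3074]; p^0: [-1.5776]
First column: [1, -0.4, -30.64, -9.3074, -1.5776]. Sign changes = 1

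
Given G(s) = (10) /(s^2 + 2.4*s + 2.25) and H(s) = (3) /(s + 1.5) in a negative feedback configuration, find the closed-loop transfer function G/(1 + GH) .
Closed-loop T = G/(1+GH).
Numerator: G_num * H_den = 10*s + 15.
Denominator: G_den * H_den + G_num * H_num = (s^3 + 3.9*s^2 + 5.85*s + 3.375) + (30) = s^3 + 3.9*s^2 + 5.85*s + 33.375.
T(s) = (10*s + 15)/(s^3 + 3.9*s^2 + 5.85*s + 33.375)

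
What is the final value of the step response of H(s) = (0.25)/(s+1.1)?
FVT: lim_{t→∞} y(t) = lim_{s→0} s*Y(s) where Y(s) = H(s)/s.
= lim_{s→0} H(s) = H(0) = num(0)/den(0) = 0.25/1.1 = 0.2273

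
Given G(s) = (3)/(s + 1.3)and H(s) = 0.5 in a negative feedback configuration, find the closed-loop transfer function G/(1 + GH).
Closed-loop T = G/(1+GH).
Numerator: G_num * H_den = 3.
Denominator: G_den * H_den + G_num * H_num = (s + 1.3) + (1.5) = s + 2.8.
T(s) = (3)/(s + 2.8)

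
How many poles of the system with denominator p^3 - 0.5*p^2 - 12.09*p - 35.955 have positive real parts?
p^3 - 0.5*p^2 - 12.09*p - 35.955 = (p - 4.7)(p^2 + 4.2*p + 7.65). Poles: -2.1 + 1.8j, -2.1 - 1.8j, 4.7. RHP poles (Re>0): 1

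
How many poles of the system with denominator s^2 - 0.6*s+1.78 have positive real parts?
Poles: 0.3 + 1.3j, 0.3 - 1.3j. RHP poles (Re>0): 2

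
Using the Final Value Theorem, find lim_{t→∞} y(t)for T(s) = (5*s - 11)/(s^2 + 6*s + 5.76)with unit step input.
FVT: lim_{t→∞} y(t) = lim_{s→0} s*Y(s) where Y(s) = T(s)/s.
= lim_{s→0} T(s) = T(0) = num(0)/den(0) = -11/5.76 = -1.91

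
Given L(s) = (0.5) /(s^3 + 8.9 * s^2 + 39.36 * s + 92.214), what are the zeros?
Numerator is a nonzero constant (0.5) → Zeros: none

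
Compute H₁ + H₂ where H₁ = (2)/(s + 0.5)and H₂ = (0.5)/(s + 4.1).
Parallel: H = H₁ + H₂ = (n₁·d₂ + n₂·d₁)/(d₁·d₂).
n₁·d₂ = 2*s + 8.2. n₂·d₁ = 0.5*s + 0.25. Sum = 2.5*s + 8.45. d₁·d₂ = s^2 + 4.6*s + 2.05.
H(s) = (2.5*s + 8.45)/(s^2 + 4.6*s + 2.05)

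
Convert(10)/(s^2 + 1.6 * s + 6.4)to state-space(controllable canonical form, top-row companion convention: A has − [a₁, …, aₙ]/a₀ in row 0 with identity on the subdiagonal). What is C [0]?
Reachable canonical form: C = numerator coefficients (right-aligned, zero-padded to length n).
num = 10, C = [[0, 10]].
C[0] = 0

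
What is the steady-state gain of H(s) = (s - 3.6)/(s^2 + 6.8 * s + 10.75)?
DC gain = H(0) = num(0)/den(0) = -3.6/10.75 = -0.3349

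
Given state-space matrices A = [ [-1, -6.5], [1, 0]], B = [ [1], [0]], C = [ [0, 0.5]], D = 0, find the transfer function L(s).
L(s) = C(sI - A)⁻¹B + D.
Characteristic polynomial det(sI - A) = s^2 + s + 6.5.
Numerator from C·adj(sI-A)·B + D·det(sI-A) = 0.5.
L(s) = (0.5)/(s^2 + s + 6.5)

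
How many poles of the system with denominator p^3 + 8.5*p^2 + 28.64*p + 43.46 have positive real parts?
p^3 + 8.5*p^2 + 28.64*p + 43.46 = (p + 4.1)(p^2 + 4.4*p + 10.6). Poles: -2.2 + 2.4j, -2.2 - 2.4j, -4.1. RHP poles (Re>0): 0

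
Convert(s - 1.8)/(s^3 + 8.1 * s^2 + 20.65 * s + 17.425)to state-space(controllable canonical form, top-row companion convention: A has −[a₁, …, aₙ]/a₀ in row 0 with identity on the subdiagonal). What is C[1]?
Reachable canonical form: C = numerator coefficients (right-aligned, zero-padded to length n).
num = s - 1.8, C = [[0, 1, -1.8]].
C[1] = 1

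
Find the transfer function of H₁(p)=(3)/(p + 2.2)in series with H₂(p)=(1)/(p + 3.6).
Series: H = H₁ · H₂ = (n₁·n₂)/(d₁·d₂).
Num: n₁·n₂ = 3. Den: d₁·d₂ = p^2 + 5.8*p + 7.92.
H(p) = (3)/(p^2 + 5.8*p + 7.92)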